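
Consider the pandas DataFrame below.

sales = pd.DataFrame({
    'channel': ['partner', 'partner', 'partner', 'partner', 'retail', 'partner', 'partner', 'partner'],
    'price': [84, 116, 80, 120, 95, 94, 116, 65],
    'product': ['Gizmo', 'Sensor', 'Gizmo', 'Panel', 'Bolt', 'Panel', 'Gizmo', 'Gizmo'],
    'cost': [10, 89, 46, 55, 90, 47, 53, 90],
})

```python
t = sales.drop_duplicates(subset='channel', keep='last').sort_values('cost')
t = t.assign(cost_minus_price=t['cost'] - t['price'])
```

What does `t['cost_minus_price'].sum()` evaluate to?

20

drop duplicate channel (keep=last):
   channel  price product  cost
4   retail     95    Bolt    90
7  partner     65   Gizmo    90
sort by cost:
   channel  price product  cost
4   retail     95    Bolt    90
7  partner     65   Gizmo    90
add column cost_minus_price = t['cost'] - t['price']:
   channel  price product  cost  cost_minus_price
4   retail     95    Bolt    90                -5
7  partner     65   Gizmo    90                25
The sum of column 'cost_minus_price' is 20.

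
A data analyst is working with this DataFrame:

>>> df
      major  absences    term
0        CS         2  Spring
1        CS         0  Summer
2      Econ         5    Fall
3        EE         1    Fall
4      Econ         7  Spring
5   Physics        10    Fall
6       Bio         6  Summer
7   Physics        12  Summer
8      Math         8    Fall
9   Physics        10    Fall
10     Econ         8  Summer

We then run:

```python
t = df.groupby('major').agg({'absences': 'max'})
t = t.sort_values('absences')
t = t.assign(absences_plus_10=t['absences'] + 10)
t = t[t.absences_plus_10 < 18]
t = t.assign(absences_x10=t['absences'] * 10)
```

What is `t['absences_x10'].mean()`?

group by major, max of absences:
         absences
major            
Bio             6
CS              2
EE              1
Econ            8
Math            8
Physics        12
sort by absences:
         absences
major            
EE              1
CS              2
Bio             6
Econ            8
Math            8
Physics        12
add column absences_plus_10 = t['absences'] + 10:
         absences  absences_plus_10
major                              
EE              1                11
CS              2                12
Bio             6                16
Econ            8                18
Math            8                18
Physics        12                22
filter rows where absences_plus_10 < 18:
       absences  absences_plus_10
major                            
EE            1                11
CS            2                12
Bio           6                16
add column absences_x10 = t['absences'] * 10:
       absences  absences_plus_10  absences_x10
major                                          
EE            1                11            10
CS            2                12            20
Bio           6                16            60
Then the mean of column 'absences_x10': 30.0

30.0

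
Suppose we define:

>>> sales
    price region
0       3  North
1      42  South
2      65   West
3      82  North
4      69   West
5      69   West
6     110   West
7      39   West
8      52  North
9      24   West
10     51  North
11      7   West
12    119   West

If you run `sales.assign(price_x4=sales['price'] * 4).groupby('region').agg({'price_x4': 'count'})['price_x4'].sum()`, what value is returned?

13

add column price_x4 = sales['price'] * 4:
    price region  price_x4
0       3  North        12
1      42  South       168
2      65   West       260
3      82  North       328
4      69   West       276
5      69   West       276
6     110   West       440
7      39   West       156
8      52  North       208
9      24   West        96
10     51  North       204
11      7   West        28
12    119   West       476
group by region, count of price_x4:
        price_x4
region          
North          4
South          1
West           8
So sum() = 13.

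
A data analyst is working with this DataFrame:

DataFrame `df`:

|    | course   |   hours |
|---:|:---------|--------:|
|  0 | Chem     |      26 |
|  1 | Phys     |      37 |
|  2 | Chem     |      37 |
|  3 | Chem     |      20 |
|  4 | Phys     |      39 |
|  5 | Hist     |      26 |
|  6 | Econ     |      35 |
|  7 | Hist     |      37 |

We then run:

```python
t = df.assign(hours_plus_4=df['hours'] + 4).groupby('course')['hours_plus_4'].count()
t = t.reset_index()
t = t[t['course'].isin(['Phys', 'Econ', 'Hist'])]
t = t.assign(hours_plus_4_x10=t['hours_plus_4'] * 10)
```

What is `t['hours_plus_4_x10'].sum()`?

50

add column hours_plus_4 = df['hours'] + 4:
  course  hours  hours_plus_4
0   Chem     26            30
1   Phys     37            41
2   Chem     37            41
3   Chem     20            24
4   Phys     39            43
5   Hist     26            30
6   Econ     35            39
7   Hist     37            41
group by course, count of hours_plus_4:
course
Chem    3
Econ    1
Hist    2
Phys    2
Name: hours_plus_4, dtype: int64
reset_index():
  course  hours_plus_4
0   Chem             3
1   Econ             1
2   Hist             2
3   Phys             2
filter rows where course in ['Phys', 'Econ', 'Hist']:
  course  hours_plus_4
1   Econ             1
2   Hist             2
3   Phys             2
add column hours_plus_4_x10 = t['hours_plus_4'] * 10:
  course  hours_plus_4  hours_plus_4_x10
1   Econ             1                10
2   Hist             2                20
3   Phys             2                20
Hence 50.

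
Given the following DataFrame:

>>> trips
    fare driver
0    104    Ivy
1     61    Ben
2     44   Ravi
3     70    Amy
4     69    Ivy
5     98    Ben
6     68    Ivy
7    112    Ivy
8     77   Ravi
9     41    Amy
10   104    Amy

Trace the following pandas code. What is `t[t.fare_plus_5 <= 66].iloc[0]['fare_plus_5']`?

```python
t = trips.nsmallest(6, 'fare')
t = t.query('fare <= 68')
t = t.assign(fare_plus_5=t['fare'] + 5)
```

46

take 6 rows with smallest fare:
   fare driver
9    41    Amy
2    44   Ravi
1    61    Ben
6    68    Ivy
4    69    Ivy
3    70    Amy
filter rows where fare <= 68:
   fare driver
9    41    Amy
2    44   Ravi
1    61    Ben
6    68    Ivy
add column fare_plus_5 = t['fare'] + 5:
   fare driver  fare_plus_5
9    41    Amy           46
2    44   Ravi           49
1    61    Ben           66
6    68    Ivy           73
filter rows where fare_plus_5 <= 66:
   fare driver  fare_plus_5
9    41    Amy           46
2    44   Ravi           49
1    61    Ben           66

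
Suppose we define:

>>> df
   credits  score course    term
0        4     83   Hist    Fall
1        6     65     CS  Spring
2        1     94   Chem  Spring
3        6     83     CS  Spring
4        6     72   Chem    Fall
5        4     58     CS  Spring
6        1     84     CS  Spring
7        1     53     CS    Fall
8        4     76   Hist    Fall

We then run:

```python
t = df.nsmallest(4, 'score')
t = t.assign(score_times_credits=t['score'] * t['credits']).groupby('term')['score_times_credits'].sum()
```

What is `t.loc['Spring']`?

622

take 4 rows with smallest score:
   credits  score course    term
7        1     53     CS    Fall
5        4     58     CS  Spring
1        6     65     CS  Spring
4        6     72   Chem    Fall
add column score_times_credits = t['score'] * t['credits']:
   credits  score course    term  score_times_credits
7        1     53     CS    Fall                   53
5        4     58     CS  Spring                  232
1        6     65     CS  Spring                  390
4        6     72   Chem    Fall                  432
group by term, sum of score_times_credits:
term
Fall      485
Spring    622
Name: score_times_credits, dtype: int64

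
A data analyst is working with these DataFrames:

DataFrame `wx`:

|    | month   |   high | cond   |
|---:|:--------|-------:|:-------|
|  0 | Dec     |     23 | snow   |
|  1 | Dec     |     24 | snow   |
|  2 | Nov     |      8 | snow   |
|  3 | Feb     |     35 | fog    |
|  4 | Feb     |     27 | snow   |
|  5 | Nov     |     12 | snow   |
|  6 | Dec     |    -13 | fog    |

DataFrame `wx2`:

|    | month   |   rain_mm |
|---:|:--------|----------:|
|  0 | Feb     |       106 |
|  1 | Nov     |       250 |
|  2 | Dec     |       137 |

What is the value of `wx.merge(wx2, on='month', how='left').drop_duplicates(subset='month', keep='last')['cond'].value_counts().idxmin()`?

merge on 'month' (how='left') → 7 rows:
  month  high  cond  rain_mm
0   Dec    23  snow      137
1   Dec    24  snow      137
2   Nov     8  snow      250
3   Feb    35   fog      106
4   Feb    27  snow      106
5   Nov    12  snow      250
6   Dec   -13   fog      137
drop duplicate month (keep=last):
  month  high  cond  rain_mm
4   Feb    27  snow      106
5   Nov    12  snow      250
6   Dec   -13   fog      137
value_counts of cond:
cond
snow    2
fog     1
Name: count, dtype: int64
So idxmin() = fog.

fog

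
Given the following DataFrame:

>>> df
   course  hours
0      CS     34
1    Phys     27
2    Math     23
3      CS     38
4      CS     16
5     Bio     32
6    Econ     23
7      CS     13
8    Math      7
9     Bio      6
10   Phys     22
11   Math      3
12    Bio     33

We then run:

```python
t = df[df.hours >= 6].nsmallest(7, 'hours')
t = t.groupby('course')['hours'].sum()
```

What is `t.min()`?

6

filter rows where hours >= 6:
   course  hours
0      CS     34
1    Phys     27
2    Math     23
3      CS     38
4      CS     16
5     Bio     32
6    Econ     23
7      CS     13
8    Math      7
9     Bio      6
10   Phys     22
12    Bio     33
take 7 rows with smallest hours:
   course  hours
9     Bio      6
8    Math      7
7      CS     13
4      CS     16
10   Phys     22
2    Math     23
6    Econ     23
group by course, sum of hours:
course
Bio      6
CS      29
Econ    23
Math    30
Phys    22
Name: hours, dtype: int64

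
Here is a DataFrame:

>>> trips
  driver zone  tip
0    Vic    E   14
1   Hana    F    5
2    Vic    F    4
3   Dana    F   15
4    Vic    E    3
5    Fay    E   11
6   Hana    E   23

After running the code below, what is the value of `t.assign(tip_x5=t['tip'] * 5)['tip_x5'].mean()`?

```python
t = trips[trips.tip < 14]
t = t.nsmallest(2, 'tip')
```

17.5

filter rows where tip < 14:
  driver zone  tip
1   Hana    F    5
2    Vic    F    4
4    Vic    E    3
5    Fay    E   11
take 2 rows with smallest tip:
  driver zone  tip
4    Vic    E    3
2    Vic    F    4
add column tip_x5 = t['tip'] * 5:
  driver zone  tip  tip_x5
4    Vic    E    3      15
2    Vic    F    4      20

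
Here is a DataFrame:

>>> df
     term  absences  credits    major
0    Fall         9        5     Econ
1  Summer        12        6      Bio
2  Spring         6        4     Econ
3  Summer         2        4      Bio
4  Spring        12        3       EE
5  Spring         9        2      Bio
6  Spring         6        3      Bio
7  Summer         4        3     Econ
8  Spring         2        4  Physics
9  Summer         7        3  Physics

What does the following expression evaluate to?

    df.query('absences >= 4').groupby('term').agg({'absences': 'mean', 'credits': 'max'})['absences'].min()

7.66666666667

filter rows where absences >= 4:
     term  absences  credits    major
0    Fall         9        5     Econ
1  Summer        12        6      Bio
2  Spring         6        4     Econ
4  Spring        12        3       EE
5  Spring         9        2      Bio
6  Spring         6        3      Bio
7  Summer         4        3     Econ
9  Summer         7        3  Physics
group by term: mean(absences), max(credits):
        absences  credits
term                     
Fall    9.000000        5
Spring  8.250000        4
Summer  7.666667        6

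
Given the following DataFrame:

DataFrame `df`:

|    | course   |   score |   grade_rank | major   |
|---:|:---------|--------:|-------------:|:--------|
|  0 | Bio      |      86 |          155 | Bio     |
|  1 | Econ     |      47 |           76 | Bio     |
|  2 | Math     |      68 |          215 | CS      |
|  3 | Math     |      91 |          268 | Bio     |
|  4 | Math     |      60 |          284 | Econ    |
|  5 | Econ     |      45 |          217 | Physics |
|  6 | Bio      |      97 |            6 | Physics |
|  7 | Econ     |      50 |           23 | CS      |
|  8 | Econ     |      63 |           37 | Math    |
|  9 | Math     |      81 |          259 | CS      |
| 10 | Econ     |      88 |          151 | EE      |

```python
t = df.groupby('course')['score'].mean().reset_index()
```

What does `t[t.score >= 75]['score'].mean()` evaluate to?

83.25

group by course, mean of score:
course
Bio     91.5
Econ    58.6
Math    75.0
Name: score, dtype: float64
reset_index():
  course  score
0    Bio   91.5
1   Econ   58.6
2   Math   75.0
filter rows where score >= 75:
  course  score
0    Bio   91.5
2   Math   75.0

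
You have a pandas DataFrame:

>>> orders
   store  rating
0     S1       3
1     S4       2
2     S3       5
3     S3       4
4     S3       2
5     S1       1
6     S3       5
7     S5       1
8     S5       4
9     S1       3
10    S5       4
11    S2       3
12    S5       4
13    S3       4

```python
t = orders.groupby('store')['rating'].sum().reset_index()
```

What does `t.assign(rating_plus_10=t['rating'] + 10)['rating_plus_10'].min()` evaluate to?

group by store, sum of rating:
store
S1     7
S2     3
S3    20
S4     2
S5    13
Name: rating, dtype: int64
reset_index():
  store  rating
0    S1       7
1    S2       3
2    S3      20
3    S4       2
4    S5      13
add column rating_plus_10 = t['rating'] + 10:
  store  rating  rating_plus_10
0    S1       7              17
1    S2       3              13
2    S3      20              30
3    S4       2              12
4    S5      13              23

12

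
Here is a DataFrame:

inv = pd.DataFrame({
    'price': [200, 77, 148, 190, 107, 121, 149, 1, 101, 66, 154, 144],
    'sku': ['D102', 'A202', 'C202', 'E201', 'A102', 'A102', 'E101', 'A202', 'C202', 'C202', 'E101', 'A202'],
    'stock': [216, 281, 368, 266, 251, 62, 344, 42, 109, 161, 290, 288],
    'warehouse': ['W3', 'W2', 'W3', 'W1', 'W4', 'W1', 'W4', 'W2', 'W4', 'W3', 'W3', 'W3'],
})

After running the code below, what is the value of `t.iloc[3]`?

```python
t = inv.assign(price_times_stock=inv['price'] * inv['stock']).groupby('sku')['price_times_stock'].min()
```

add column price_times_stock = inv['price'] * inv['stock']:
    price   sku  stock warehouse  price_times_stock
0     200  D102    216        W3              43200
1      77  A202    281        W2              21637
2     148  C202    368        W3              54464
3     190  E201    266        W1              50540
4     107  A102    251        W4              26857
5     121  A102     62        W1               7502
6     149  E101    344        W4              51256
7       1  A202     42        W2                 42
8     101  C202    109        W4              11009
9      66  C202    161        W3              10626
10    154  E101    290        W3              44660
11    144  A202    288        W3              41472
group by sku, min of price_times_stock:
sku
A102     7502
A202       42
C202    10626
D102    43200
E101    44660
E201    50540
Name: price_times_stock, dtype: int64
So iloc[3] = 43200.

43200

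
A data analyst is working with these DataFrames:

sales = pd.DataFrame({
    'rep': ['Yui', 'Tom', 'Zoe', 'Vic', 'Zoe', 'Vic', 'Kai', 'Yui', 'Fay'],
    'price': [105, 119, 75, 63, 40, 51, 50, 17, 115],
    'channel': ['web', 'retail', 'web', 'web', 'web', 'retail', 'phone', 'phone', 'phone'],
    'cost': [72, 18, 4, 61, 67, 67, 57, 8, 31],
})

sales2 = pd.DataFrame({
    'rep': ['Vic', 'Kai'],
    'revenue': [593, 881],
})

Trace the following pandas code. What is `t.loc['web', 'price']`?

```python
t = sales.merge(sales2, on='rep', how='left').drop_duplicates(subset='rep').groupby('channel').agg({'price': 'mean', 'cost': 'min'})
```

merge on 'rep' (how='left') → 9 rows:
   rep  price channel  cost  revenue
0  Yui    105     web    72      NaN
1  Tom    119  retail    18      NaN
2  Zoe     75     web     4      NaN
3  Vic     63     web    61    593.0
4  Zoe     40     web    67      NaN
5  Vic     51  retail    67    593.0
6  Kai     50   phone    57    881.0
7  Yui     17   phone     8      NaN
8  Fay    115   phone    31      NaN
drop duplicate rep (keep=first):
   rep  price channel  cost  revenue
0  Yui    105     web    72      NaN
1  Tom    119  retail    18      NaN
2  Zoe     75     web     4      NaN
3  Vic     63     web    61    593.0
6  Kai     50   phone    57    881.0
8  Fay    115   phone    31      NaN
group by channel: mean(price), min(cost):
         price  cost
channel             
phone     82.5    31
retail   119.0    18
web       81.0     4

81.0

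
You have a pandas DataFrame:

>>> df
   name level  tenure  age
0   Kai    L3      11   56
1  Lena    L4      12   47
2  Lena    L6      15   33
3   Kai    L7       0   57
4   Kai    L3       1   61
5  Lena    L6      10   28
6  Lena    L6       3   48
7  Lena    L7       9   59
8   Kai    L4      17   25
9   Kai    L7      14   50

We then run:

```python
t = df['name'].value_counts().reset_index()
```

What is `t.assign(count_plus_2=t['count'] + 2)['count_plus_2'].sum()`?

14

value_counts of name:
name
Kai     5
Lena    5
Name: count, dtype: int64
reset_index():
   name  count
0   Kai      5
1  Lena      5
add column count_plus_2 = t['count'] + 2:
   name  count  count_plus_2
0   Kai      5             7
1  Lena      5             7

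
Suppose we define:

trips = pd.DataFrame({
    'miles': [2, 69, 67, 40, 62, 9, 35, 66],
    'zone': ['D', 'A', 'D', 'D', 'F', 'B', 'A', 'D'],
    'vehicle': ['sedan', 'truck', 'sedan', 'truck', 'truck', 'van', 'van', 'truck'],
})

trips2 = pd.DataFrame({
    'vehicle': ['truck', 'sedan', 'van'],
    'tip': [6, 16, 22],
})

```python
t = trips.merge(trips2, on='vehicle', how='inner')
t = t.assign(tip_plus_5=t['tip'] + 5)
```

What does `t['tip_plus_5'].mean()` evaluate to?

17.5

merge on 'vehicle' (how='inner') → 8 rows:
   miles zone vehicle  tip
0      2    D   sedan   16
1     69    A   truck    6
2     67    D   sedan   16
3     40    D   truck    6
4     62    F   truck    6
5      9    B     van   22
6     35    A     van   22
7     66    D   truck    6
add column tip_plus_5 = t['tip'] + 5:
   miles zone vehicle  tip  tip_plus_5
0      2    D   sedan   16          21
1     69    A   truck    6          11
2     67    D   sedan   16          21
3     40    D   truck    6          11
4     62    F   truck    6          11
5      9    B     van   22          27
6     35    A     van   22          27
7     66    D   truck    6          11
Then the mean of column 'tip_plus_5': 17.5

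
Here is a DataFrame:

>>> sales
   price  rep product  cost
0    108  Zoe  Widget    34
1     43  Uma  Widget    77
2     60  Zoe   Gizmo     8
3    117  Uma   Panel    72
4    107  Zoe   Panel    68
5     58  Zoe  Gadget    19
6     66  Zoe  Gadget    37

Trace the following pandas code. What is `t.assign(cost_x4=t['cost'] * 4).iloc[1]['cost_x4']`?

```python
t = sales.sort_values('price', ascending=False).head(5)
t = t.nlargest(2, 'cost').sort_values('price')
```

sort by price descending:
   price  rep product  cost
3    117  Uma   Panel    72
0    108  Zoe  Widget    34
4    107  Zoe   Panel    68
6     66  Zoe  Gadget    37
2     60  Zoe   Gizmo     8
5     58  Zoe  Gadget    19
1     43  Uma  Widget    77
take first 5 rows:
   price  rep product  cost
3    117  Uma   Panel    72
0    108  Zoe  Widget    34
4    107  Zoe   Panel    68
6     66  Zoe  Gadget    37
2     60  Zoe   Gizmo     8
take 2 rows with largest cost:
   price  rep product  cost
3    117  Uma   Panel    72
4    107  Zoe   Panel    68
sort by price:
   price  rep product  cost
4    107  Zoe   Panel    68
3    117  Uma   Panel    72
add column cost_x4 = t['cost'] * 4:
   price  rep product  cost  cost_x4
4    107  Zoe   Panel    68      272
3    117  Uma   Panel    72      288

288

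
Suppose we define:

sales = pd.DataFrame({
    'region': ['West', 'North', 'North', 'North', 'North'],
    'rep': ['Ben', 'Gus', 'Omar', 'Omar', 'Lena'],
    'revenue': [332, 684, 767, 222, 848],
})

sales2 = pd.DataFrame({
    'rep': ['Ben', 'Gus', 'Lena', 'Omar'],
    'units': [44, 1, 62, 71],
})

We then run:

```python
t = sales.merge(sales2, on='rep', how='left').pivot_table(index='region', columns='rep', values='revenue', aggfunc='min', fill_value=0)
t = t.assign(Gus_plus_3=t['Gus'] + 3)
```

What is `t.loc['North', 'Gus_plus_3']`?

687

merge on 'rep' (how='left') → 5 rows:
  region   rep  revenue  units
0   West   Ben      332     44
1  North   Gus      684      1
2  North  Omar      767     71
3  North  Omar      222     71
4  North  Lena      848     62
pivot: rows=region, cols=rep, min(revenue):
rep     Ben  Gus  Lena  Omar
region                      
North     0  684   848   222
West    332    0     0     0
add column Gus_plus_3 = t['Gus'] + 3:
rep     Ben  Gus  Lena  Omar  Gus_plus_3
region                                  
North     0  684   848   222         687
West    332    0     0     0           3
Finally, value at row 'North', column 'Gus_plus_3' = 687.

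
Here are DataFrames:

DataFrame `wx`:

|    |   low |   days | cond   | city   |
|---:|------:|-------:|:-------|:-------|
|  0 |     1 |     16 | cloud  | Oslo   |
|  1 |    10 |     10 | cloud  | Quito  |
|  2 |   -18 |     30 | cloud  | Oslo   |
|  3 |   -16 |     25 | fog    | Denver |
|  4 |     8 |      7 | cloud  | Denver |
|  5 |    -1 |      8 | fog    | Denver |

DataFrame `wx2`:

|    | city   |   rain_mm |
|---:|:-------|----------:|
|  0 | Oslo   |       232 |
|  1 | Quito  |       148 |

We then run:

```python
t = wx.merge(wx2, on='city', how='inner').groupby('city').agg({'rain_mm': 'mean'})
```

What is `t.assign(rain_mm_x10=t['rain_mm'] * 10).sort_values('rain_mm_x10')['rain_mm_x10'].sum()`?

merge on 'city' (how='inner') → 3 rows:
   low  days   cond   city  rain_mm
0    1    16  cloud   Oslo      232
1   10    10  cloud  Quito      148
2  -18    30  cloud   Oslo      232
group by city, mean of rain_mm:
       rain_mm
city          
Oslo     232.0
Quito    148.0
add column rain_mm_x10 = t['rain_mm'] * 10:
       rain_mm  rain_mm_x10
city                       
Oslo     232.0       2320.0
Quito    148.0       1480.0
sort by rain_mm_x10:
       rain_mm  rain_mm_x10
city                       
Quito    148.0       1480.0
Oslo     232.0       2320.0
Then the sum of column 'rain_mm_x10': 3800.0

3800.0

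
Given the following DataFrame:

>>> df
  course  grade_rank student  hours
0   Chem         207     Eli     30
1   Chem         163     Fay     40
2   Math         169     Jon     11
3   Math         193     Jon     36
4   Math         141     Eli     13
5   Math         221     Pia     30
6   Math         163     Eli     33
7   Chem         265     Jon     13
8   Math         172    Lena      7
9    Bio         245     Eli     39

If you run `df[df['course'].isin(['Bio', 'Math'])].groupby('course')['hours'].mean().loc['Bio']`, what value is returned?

39.0

filter rows where course in ['Bio', 'Math']:
  course  grade_rank student  hours
2   Math         169     Jon     11
3   Math         193     Jon     36
4   Math         141     Eli     13
5   Math         221     Pia     30
6   Math         163     Eli     33
8   Math         172    Lena      7
9    Bio         245     Eli     39
group by course, mean of hours:
course
Bio     39.000000
Math    21.666667
Name: hours, dtype: float64
Reading off the value at index 'Bio', we get 39.0.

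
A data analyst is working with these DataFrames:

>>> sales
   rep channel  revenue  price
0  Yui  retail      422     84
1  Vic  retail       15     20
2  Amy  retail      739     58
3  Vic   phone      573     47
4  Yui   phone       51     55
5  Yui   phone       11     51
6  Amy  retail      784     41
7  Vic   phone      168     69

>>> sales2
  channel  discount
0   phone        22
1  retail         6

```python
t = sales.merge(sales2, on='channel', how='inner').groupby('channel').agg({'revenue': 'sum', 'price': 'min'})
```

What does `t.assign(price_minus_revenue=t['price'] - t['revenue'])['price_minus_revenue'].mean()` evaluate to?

-1348.0

merge on 'channel' (how='inner') → 8 rows:
   rep channel  revenue  price  discount
0  Yui  retail      422     84         6
1  Vic  retail       15     20         6
2  Amy  retail      739     58         6
3  Vic   phone      573     47        22
4  Yui   phone       51     55        22
5  Yui   phone       11     51        22
6  Amy  retail      784     41         6
7  Vic   phone      168     69        22
group by channel: sum(revenue), min(price):
         revenue  price
channel                
phone        803     47
retail      1960     20
add column price_minus_revenue = t['price'] - t['revenue']:
         revenue  price  price_minus_revenue
channel                                     
phone        803     47                 -756
retail      1960     20                -1940
Reading off the mean of column 'price_minus_revenue', we get -1348.0.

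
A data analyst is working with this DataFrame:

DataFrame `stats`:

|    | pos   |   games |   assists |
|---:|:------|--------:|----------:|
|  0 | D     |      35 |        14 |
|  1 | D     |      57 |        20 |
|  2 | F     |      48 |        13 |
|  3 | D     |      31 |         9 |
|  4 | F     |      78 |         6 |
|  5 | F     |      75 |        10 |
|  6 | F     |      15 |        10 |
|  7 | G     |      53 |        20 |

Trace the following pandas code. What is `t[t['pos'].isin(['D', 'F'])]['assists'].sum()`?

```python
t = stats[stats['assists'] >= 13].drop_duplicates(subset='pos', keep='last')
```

33

filter rows where assists >= 13:
  pos  games  assists
0   D     35       14
1   D     57       20
2   F     48       13
7   G     53       20
drop duplicate pos (keep=last):
  pos  games  assists
1   D     57       20
2   F     48       13
7   G     53       20
filter rows where pos in ['D', 'F']:
  pos  games  assists
1   D     57       20
2   F     48       13
Hence 33.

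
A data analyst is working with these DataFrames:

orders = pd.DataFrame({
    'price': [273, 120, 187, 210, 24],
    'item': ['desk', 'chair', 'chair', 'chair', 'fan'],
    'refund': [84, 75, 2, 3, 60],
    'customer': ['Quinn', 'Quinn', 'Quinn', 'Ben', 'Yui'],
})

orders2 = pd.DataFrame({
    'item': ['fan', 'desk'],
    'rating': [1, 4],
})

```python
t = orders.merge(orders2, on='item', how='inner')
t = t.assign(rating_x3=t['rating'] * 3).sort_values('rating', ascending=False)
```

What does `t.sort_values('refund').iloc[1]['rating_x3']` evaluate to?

merge on 'item' (how='inner') → 2 rows:
   price  item  refund customer  rating
0    273  desk      84    Quinn       4
1     24   fan      60      Yui       1
add column rating_x3 = t['rating'] * 3:
   price  item  refund customer  rating  rating_x3
0    273  desk      84    Quinn       4         12
1     24   fan      60      Yui       1          3
sort by rating descending:
   price  item  refund customer  rating  rating_x3
0    273  desk      84    Quinn       4         12
1     24   fan      60      Yui       1          3
sort by refund:
   price  item  refund customer  rating  rating_x3
1     24   fan      60      Yui       1          3
0    273  desk      84    Quinn       4         12
value at position 1, column 'rating_x3' → 12

12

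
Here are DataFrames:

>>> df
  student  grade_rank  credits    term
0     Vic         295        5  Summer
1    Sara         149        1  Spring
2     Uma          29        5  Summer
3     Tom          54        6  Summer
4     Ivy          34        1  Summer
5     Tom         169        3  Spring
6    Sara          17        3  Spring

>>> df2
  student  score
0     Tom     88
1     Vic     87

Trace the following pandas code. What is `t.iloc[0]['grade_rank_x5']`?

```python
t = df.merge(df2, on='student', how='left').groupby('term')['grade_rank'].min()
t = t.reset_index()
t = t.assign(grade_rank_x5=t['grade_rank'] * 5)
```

85

merge on 'student' (how='left') → 7 rows:
  student  grade_rank  credits    term  score
0     Vic         295        5  Summer   87.0
1    Sara         149        1  Spring    NaN
2     Uma          29        5  Summer    NaN
3     Tom          54        6  Summer   88.0
4     Ivy          34        1  Summer    NaN
5     Tom         169        3  Spring   88.0
6    Sara          17        3  Spring    NaN
group by term, min of grade_rank:
term
Spring    17
Summer    29
Name: grade_rank, dtype: int64
reset_index():
     term  grade_rank
0  Spring          17
1  Summer          29
add column grade_rank_x5 = t['grade_rank'] * 5:
     term  grade_rank  grade_rank_x5
0  Spring          17             85
1  Summer          29            145
value at position 0, column 'grade_rank_x5' → 85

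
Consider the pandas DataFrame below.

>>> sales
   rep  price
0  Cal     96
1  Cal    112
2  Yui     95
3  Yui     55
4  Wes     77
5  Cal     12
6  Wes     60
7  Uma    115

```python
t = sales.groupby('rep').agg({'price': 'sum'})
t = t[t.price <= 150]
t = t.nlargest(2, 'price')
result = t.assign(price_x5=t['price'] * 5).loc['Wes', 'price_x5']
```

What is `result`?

685

group by rep, sum of price:
     price
rep       
Cal    220
Uma    115
Wes    137
Yui    150
filter rows where price <= 150:
     price
rep       
Uma    115
Wes    137
Yui    150
take 2 rows with largest price:
     price
rep       
Yui    150
Wes    137
add column price_x5 = t['price'] * 5:
     price  price_x5
rep                 
Yui    150       750
Wes    137       685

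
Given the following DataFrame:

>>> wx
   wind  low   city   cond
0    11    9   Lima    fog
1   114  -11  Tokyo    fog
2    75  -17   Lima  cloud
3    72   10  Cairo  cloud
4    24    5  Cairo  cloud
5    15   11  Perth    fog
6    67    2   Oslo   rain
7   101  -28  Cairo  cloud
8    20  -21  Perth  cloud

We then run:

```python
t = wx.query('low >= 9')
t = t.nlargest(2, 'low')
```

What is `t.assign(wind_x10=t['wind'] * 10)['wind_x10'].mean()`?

435.0

filter rows where low >= 9:
   wind  low   city   cond
0    11    9   Lima    fog
3    72   10  Cairo  cloud
5    15   11  Perth    fog
take 2 rows with largest low:
   wind  low   city   cond
5    15   11  Perth    fog
3    72   10  Cairo  cloud
add column wind_x10 = t['wind'] * 10:
   wind  low   city   cond  wind_x10
5    15   11  Perth    fog       150
3    72   10  Cairo  cloud       720
Finally, mean of column 'wind_x10' = 435.0.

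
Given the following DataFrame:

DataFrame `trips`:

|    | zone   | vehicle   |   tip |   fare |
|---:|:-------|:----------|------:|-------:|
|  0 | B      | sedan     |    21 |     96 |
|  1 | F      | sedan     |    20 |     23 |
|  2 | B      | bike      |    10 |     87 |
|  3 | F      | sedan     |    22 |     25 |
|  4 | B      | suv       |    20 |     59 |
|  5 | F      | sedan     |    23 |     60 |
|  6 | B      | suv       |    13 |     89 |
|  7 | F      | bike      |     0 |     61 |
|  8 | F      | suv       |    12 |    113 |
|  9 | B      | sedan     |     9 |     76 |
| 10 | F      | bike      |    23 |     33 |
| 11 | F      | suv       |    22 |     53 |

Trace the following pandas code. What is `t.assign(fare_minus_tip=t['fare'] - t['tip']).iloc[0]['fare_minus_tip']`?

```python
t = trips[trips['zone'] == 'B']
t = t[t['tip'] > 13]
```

filter rows where zone == 'B':
  zone vehicle  tip  fare
0    B   sedan   21    96
2    B    bike   10    87
4    B     suv   20    59
6    B     suv   13    89
9    B   sedan    9    76
filter rows where tip > 13:
  zone vehicle  tip  fare
0    B   sedan   21    96
4    B     suv   20    59
add column fare_minus_tip = t['fare'] - t['tip']:
  zone vehicle  tip  fare  fare_minus_tip
0    B   sedan   21    96              75
4    B     suv   20    59              39
So iloc[0]['fare_minus_tip'] = 75.

75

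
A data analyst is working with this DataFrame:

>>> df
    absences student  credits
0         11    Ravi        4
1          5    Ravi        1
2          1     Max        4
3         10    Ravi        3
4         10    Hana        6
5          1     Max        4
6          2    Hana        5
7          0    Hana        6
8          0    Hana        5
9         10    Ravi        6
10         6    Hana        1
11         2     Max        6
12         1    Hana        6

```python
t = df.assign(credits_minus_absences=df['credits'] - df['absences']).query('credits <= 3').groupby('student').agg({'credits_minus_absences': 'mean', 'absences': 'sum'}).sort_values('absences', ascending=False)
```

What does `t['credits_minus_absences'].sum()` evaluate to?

-10.5

add column credits_minus_absences = df['credits'] - df['absences']:
    absences student  credits  credits_minus_absences
0         11    Ravi        4                      -7
1          5    Ravi        1                      -4
2          1     Max        4                       3
3         10    Ravi        3                      -7
4         10    Hana        6                      -4
5          1     Max        4                       3
6          2    Hana        5                       3
7          0    Hana        6                       6
8          0    Hana        5                       5
9         10    Ravi        6                      -4
10         6    Hana        1                      -5
11         2     Max        6                       4
12         1    Hana        6                       5
filter rows where credits <= 3:
    absences student  credits  credits_minus_absences
1          5    Ravi        1                      -4
3         10    Ravi        3                      -7
10         6    Hana        1                      -5
group by student: mean(credits_minus_absences), sum(absences):
         credits_minus_absences  absences
student                                  
Hana                       -5.0         6
Ravi                       -5.5        15
sort by absences descending:
         credits_minus_absences  absences
student                                  
Ravi                       -5.5        15
Hana                       -5.0         6
Finally, sum of column 'credits_minus_absences' = -10.5.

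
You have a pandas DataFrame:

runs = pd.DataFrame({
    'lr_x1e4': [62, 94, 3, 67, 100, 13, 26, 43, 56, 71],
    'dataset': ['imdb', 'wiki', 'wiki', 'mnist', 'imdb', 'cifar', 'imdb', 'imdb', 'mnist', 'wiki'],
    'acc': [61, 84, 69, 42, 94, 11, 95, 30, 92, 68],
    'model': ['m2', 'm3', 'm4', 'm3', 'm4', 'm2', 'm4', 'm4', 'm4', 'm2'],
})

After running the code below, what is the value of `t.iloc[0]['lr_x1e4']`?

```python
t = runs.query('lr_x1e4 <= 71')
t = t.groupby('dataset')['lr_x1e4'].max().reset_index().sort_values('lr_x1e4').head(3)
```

filter rows where lr_x1e4 <= 71:
   lr_x1e4 dataset  acc model
0       62    imdb   61    m2
2        3    wiki   69    m4
3       67   mnist   42    m3
5       13   cifar   11    m2
6       26    imdb   95    m4
7       43    imdb   30    m4
8       56   mnist   92    m4
9       71    wiki   68    m2
group by dataset, max of lr_x1e4:
dataset
cifar    13
imdb     62
mnist    67
wiki     71
Name: lr_x1e4, dtype: int64
reset_index():
  dataset  lr_x1e4
0   cifar       13
1    imdb       62
2   mnist       67
3    wiki       71
sort by lr_x1e4:
  dataset  lr_x1e4
0   cifar       13
1    imdb       62
2   mnist       67
3    wiki       71
take first 3 rows:
  dataset  lr_x1e4
0   cifar       13
1    imdb       62
2   mnist       67

13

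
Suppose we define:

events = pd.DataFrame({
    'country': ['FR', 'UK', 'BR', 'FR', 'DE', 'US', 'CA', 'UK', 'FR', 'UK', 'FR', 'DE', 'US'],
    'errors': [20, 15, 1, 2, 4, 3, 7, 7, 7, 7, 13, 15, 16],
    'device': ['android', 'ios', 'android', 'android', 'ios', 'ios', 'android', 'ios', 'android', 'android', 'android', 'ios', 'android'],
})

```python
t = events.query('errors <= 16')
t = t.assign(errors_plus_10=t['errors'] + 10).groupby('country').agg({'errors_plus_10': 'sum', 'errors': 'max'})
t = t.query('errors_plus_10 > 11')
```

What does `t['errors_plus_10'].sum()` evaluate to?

filter rows where errors <= 16:
   country  errors   device
1       UK      15      ios
2       BR       1  android
3       FR       2  android
4       DE       4      ios
5       US       3      ios
6       CA       7  android
7       UK       7      ios
8       FR       7  android
9       UK       7  android
10      FR      13  android
11      DE      15      ios
12      US      16  android
add column errors_plus_10 = t['errors'] + 10:
   country  errors   device  errors_plus_10
1       UK      15      ios              25
2       BR       1  android              11
3       FR       2  android              12
4       DE       4      ios              14
5       US       3      ios              13
6       CA       7  android              17
7       UK       7      ios              17
8       FR       7  android              17
9       UK       7  android              17
10      FR      13  android              23
11      DE      15      ios              25
12      US      16  android              26
group by country: sum(errors_plus_10), max(errors):
         errors_plus_10  errors
country                        
BR                   11       1
CA                   17       7
DE                   39      15
FR                   52      13
UK                   59      15
US                   39      16
filter rows where errors_plus_10 > 11:
         errors_plus_10  errors
country                        
CA                   17       7
DE                   39      15
FR                   52      13
UK                   59      15
US                   39      16
Hence 206.

206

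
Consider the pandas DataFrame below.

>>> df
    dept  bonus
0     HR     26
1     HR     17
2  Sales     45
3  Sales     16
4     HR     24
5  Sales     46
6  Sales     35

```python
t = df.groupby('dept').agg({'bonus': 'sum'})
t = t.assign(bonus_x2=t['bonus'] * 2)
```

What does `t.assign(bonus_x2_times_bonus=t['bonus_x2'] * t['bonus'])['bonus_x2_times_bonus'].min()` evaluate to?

group by dept, sum of bonus:
       bonus
dept        
HR        67
Sales    142
add column bonus_x2 = t['bonus'] * 2:
       bonus  bonus_x2
dept                  
HR        67       134
Sales    142       284
add column bonus_x2_times_bonus = t['bonus_x2'] * t['bonus']:
       bonus  bonus_x2  bonus_x2_times_bonus
dept                                        
HR        67       134                  8978
Sales    142       284                 40328
Hence 8978.

8978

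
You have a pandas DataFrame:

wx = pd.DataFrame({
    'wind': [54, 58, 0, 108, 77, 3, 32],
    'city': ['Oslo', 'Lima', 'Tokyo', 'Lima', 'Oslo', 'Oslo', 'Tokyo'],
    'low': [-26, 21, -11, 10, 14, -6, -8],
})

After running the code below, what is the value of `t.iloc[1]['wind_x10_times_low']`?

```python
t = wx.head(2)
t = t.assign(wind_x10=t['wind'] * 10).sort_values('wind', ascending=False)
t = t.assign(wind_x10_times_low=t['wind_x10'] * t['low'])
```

-14040

take first 2 rows:
   wind  city  low
0    54  Oslo  -26
1    58  Lima   21
add column wind_x10 = t['wind'] * 10:
   wind  city  low  wind_x10
0    54  Oslo  -26       540
1    58  Lima   21       580
sort by wind descending:
   wind  city  low  wind_x10
1    58  Lima   21       580
0    54  Oslo  -26       540
add column wind_x10_times_low = t['wind_x10'] * t['low']:
   wind  city  low  wind_x10  wind_x10_times_low
1    58  Lima   21       580               12180
0    54  Oslo  -26       540              -14040
Hence -14040.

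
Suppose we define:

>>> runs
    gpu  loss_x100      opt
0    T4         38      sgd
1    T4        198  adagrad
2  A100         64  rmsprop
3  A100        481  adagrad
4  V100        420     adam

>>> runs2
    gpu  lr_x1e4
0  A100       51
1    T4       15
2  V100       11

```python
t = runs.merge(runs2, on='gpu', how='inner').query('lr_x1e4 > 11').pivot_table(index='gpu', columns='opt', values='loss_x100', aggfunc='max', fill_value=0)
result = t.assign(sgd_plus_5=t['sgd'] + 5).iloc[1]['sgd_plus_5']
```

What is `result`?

43

merge on 'gpu' (how='inner') → 5 rows:
    gpu  loss_x100      opt  lr_x1e4
0    T4         38      sgd       15
1    T4        198  adagrad       15
2  A100         64  rmsprop       51
3  A100        481  adagrad       51
4  V100        420     adam       11
filter rows where lr_x1e4 > 11:
    gpu  loss_x100      opt  lr_x1e4
0    T4         38      sgd       15
1    T4        198  adagrad       15
2  A100         64  rmsprop       51
3  A100        481  adagrad       51
pivot: rows=gpu, cols=opt, max(loss_x100):
opt   adagrad  rmsprop  sgd
gpu                        
A100      481       64    0
T4        198        0   38
add column sgd_plus_5 = t['sgd'] + 5:
opt   adagrad  rmsprop  sgd  sgd_plus_5
gpu                                    
A100      481       64    0           5
T4        198        0   38          43
So iloc[1]['sgd_plus_5'] = 43.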